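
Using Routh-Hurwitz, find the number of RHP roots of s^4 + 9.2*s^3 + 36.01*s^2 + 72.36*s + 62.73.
Routh array:
s^4: [1, 36.01, 62.73]; s^3: [9.2, 72.36]; s^2: [28.1448, 62.73]; s^1: [51.8547]; s^0: [62.73]
First column: [1, 9.2, 28.1448, 51.8547, 62.73]. Sign changes = RHP roots = 0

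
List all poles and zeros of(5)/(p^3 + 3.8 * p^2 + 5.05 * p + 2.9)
Set denominator = 0: p^3 + 3.8*p^2 + 5.05*p + 2.9 = (p + 2)(p^2 + 1.8*p + 1.45) = 0 → Poles: -0.9 + 0.8j, -0.9 - 0.8j, -2
Numerator is a nonzero constant (5) → Zeros: none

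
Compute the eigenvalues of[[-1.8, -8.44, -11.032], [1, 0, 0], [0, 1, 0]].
Eigenvalues solve det(λI - A) = 0.
Characteristic polynomial: λ^3 + 1.8*λ^2 + 8.44*λ + 11.032 = 0.
Factor: (λ + 1.4)(λ^2 + 0.4*λ + 7.88) = 0.
Roots: -0.2 + 2.8j, -0.2 - 2.8j, -1.4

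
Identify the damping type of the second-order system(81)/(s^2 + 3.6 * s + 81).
Standard form: ωn²/(s²+2ζωn·s+ωn²) gives ωn=9, ζ=0.2.
Underdamped (ζ = 0.2 < 1)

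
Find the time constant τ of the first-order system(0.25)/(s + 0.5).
First-order system: τ = -1/pole. Pole = -0.5. τ = -1/(-0.5) = 2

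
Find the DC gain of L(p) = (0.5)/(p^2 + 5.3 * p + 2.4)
DC gain = L(0) = num(0)/den(0) = 0.5/2.4 = 0.2083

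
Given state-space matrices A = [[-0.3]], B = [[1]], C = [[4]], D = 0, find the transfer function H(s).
H(s) = C(sI - A)⁻¹B + D.
Characteristic polynomial det(sI - A) = s + 0.3.
Numerator from C·adj(sI-A)·B + D·det(sI-A) = 4.
H(s) = (4)/(s + 0.3)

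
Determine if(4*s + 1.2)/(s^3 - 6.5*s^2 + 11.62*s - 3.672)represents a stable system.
Denominator: s^3 - 6.5*s^2 + 11.62*s - 3.672 = (s - 0.4)(s - 2.7)(s - 3.4). Poles: 0.4, 2.7, 3.4. All Re(p)<0: No (unstable)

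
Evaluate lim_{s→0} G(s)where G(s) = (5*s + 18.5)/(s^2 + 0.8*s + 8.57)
DC gain = G(0) = num(0)/den(0) = 18.5/8.57 = 2.159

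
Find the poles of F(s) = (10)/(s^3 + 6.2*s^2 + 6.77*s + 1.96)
Set denominator = 0: s^3 + 6.2*s^2 + 6.77*s + 1.96 = (s + 4.9)(s + 0.8)(s + 0.5) = 0 → Poles: -0.5, -0.8, -4.9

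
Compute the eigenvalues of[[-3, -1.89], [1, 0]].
Eigenvalues solve det(λI - A) = 0.
Characteristic polynomial: λ^2 + 3*λ + 1.89 = 0.
Factor: (λ + 2.1)(λ + 0.9) = 0.
Roots: -0.9, -2.1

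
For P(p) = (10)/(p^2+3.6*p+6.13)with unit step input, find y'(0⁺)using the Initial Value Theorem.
IVT: y'(0⁺) = lim_{p→∞} p²·Y(p) = lim_{p→∞} p·P(p).
deg(num) = 0, deg(den) = 2, relative degree = 2 ≥ 2, so p·P(p) → 0. Initial slope = 0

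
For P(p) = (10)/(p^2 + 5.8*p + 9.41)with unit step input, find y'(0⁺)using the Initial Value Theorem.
IVT: y'(0⁺) = lim_{p→∞} p²·Y(p) = lim_{p→∞} p·P(p).
deg(num) = 0, deg(den) = 2, relative degree = 2 ≥ 2, so p·P(p) → 0. Initial slope = 0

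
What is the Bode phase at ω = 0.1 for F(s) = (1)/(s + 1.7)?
Substitute s = j*0.1: F(j0.1) = 0.586207 - 0.0344828j.
∠F(j0.1) = atan2(Im, Re) = atan2(-0.0344828, 0.586207) = -3.37°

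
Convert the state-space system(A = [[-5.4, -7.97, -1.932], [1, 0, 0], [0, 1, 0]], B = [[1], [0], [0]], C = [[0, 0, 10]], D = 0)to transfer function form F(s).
F(s) = C(sI - A)⁻¹B + D.
Characteristic polynomial det(sI - A) = s^3 + 5.4*s^2 + 7.97*s + 1.932.
Numerator from C·adj(sI-A)·B + D·det(sI-A) = 10.
F(s) = (10)/(s^3 + 5.4*s^2 + 7.97*s + 1.932)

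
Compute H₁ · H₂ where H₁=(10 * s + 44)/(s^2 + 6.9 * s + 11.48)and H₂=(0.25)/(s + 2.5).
Series: H = H₁ · H₂ = (n₁·n₂)/(d₁·d₂).
Num: n₁·n₂ = 2.5*s + 11. Den: d₁·d₂ = s^3 + 9.4*s^2 + 28.73*s + 28.7.
H(s) = (2.5*s + 11)/(s^3 + 9.4*s^2 + 28.73*s + 28.7)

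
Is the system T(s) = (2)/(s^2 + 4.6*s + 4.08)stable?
Denominator: s^2 + 4.6*s + 4.08 = (s + 1.2)(s + 3.4). Poles: -1.2, -3.4. All Re(p)<0: Yes (stable)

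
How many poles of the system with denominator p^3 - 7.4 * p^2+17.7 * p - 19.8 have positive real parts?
p^3 - 7.4*p^2 + 17.7*p - 19.8 = (p - 4.4)(p^2 - 3*p + 4.5). Poles: 1.5 + 1.5j, 1.5 - 1.5j, 4.4. RHP poles (Re>0): 3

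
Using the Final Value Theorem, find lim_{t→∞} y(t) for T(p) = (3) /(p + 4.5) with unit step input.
FVT: lim_{t→∞} y(t) = lim_{p→0} p*Y(p) where Y(p) = T(p)/p.
= lim_{p→0} T(p) = T(0) = num(0)/den(0) = 3/4.5 = 0.6667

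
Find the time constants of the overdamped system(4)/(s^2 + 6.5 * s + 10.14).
Overdamped: real poles at -2.6, -3.9. τ = -1/pole → τ₁ = 0.3846, τ₂ = 0.2564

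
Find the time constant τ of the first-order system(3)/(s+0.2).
First-order system: τ = -1/pole. Pole = -0.2. τ = -1/(-0.2) = 5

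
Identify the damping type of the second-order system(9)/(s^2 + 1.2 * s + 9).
Standard form: ωn²/(s²+2ζωn·s+ωn²) gives ωn=3, ζ=0.2.
Underdamped (ζ = 0.2 < 1)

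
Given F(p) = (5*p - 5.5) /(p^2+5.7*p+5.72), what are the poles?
Set denominator = 0: p^2 + 5.7*p + 5.72 = (p + 1.3)(p + 4.4) = 0 → Poles: -1.3, -4.4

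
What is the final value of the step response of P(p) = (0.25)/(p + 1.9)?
FVT: lim_{t→∞} y(t) = lim_{p→0} p*Y(p) where Y(p) = P(p)/p.
= lim_{p→0} P(p) = P(0) = num(0)/den(0) = 0.25/1.9 = 0.1316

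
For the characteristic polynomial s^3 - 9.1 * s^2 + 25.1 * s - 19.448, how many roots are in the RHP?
s^3 - 9.1*s^2 + 25.1*s - 19.448 = (s - 4.4)(s - 1.3)(s - 3.4). Poles: 1.3, 3.4, 4.4. RHP poles (Re>0): 3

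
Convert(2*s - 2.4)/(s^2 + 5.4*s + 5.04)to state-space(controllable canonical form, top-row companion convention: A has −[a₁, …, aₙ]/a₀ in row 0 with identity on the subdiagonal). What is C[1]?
Reachable canonical form: C = numerator coefficients (right-aligned, zero-padded to length n).
num = 2*s - 2.4, C = [[2, -2.4]].
C[1] = -2.4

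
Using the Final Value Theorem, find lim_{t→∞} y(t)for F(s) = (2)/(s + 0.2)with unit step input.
FVT: lim_{t→∞} y(t) = lim_{s→0} s*Y(s) where Y(s) = F(s)/s.
= lim_{s→0} F(s) = F(0) = num(0)/den(0) = 2/0.2 = 10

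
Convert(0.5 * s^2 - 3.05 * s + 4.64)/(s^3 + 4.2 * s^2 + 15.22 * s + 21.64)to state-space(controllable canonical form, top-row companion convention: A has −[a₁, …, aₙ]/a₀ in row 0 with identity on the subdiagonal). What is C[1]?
Reachable canonical form: C = numerator coefficients (right-aligned, zero-padded to length n).
num = 0.5*s^2 - 3.05*s + 4.64, C = [[0.5, -3.05, 4.64]].
C[1] = -3.05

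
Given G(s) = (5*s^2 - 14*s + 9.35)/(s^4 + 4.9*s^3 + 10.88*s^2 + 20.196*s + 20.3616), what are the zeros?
Set numerator = 0: 5*s^2 - 14*s + 9.35 = 5*(s - 1.1)(s - 1.7) = 0 → Zeros: 1.1, 1.7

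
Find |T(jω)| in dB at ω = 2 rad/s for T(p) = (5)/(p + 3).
Substitute p = j*2: T(j2) = 1.15385 - 0.769231j.
|T(j2)| = sqrt(Re² + Im²) = 1.387.
20*log₁₀(1.387) = 2.84 dB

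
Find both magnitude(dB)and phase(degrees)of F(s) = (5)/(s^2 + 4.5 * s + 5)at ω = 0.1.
Substitute s = j*0.1: F(j0.1) = 0.993921 - 0.0896321j.
|F| = 20*log₁₀(sqrt(Re²+Im²)) = -0.02 dB.
∠F = atan2(Im, Re) = -5.15°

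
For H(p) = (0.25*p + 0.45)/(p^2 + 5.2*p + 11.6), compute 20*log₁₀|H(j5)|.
Substitute p = j*5: H(j5) = 0.0309388 - 0.0332531j.
|H(j5)| = sqrt(Re² + Im²) = 0.04542.
20*log₁₀(0.04542) = -26.86 dB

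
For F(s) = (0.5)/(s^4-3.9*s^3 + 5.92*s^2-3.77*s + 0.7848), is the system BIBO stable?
Denominator: s^4 - 3.9*s^3 + 5.92*s^2 - 3.77*s + 0.7848 = (s - 0.4)(s - 0.9)(s^2 - 2.6*s + 2.18). Poles: 0.4, 0.9, 1.3 + 0.7j, 1.3 - 0.7j. All Re(p)<0: No (unstable)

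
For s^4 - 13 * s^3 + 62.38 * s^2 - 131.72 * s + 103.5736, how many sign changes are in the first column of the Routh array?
Routh array:
s^4: [1, 62.38, 103.5736]; s^3: [-13, -131.72]; s^2: [52.2477, 103.5736]; s^1: [-105.949]; s^0: [103.5736]
First column: [1, -13, 52.2477, -105.949, 103.5736]. Sign changes = 4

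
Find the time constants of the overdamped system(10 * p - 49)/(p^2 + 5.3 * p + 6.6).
Overdamped: real poles at -2, -3.3. τ = -1/pole → τ₁ = 0.5, τ₂ = 0.303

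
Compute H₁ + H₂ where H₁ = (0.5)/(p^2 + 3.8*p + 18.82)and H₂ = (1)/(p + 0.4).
Parallel: H = H₁ + H₂ = (n₁·d₂ + n₂·d₁)/(d₁·d₂).
n₁·d₂ = 0.5*p + 0.2. n₂·d₁ = p^2 + 3.8*p + 18.82. Sum = p^2 + 4.3*p + 19.02. d₁·d₂ = p^3 + 4.2*p^2 + 20.34*p + 7.528.
H(p) = (p^2 + 4.3*p + 19.02)/(p^3 + 4.2*p^2 + 20.34*p + 7.528)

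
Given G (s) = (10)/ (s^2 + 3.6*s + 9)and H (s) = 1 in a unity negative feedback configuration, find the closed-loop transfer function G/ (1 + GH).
Closed-loop T = G/(1+GH).
Numerator: G_num * H_den = 10.
Denominator: G_den * H_den + G_num * H_num = (s^2 + 3.6*s + 9) + (10) = s^2 + 3.6*s + 19.
T(s) = (10)/(s^2 + 3.6*s + 19)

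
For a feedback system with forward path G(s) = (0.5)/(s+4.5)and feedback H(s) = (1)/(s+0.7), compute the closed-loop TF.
Closed-loop T = G/(1+GH).
Numerator: G_num * H_den = 0.5*s + 0.35.
Denominator: G_den * H_den + G_num * H_num = (s^2 + 5.2*s + 3.15) + (0.5) = s^2 + 5.2*s + 3.65.
T(s) = (0.5*s + 0.35)/(s^2 + 5.2*s + 3.65)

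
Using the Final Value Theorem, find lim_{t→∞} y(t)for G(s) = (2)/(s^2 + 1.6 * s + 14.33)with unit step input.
FVT: lim_{t→∞} y(t) = lim_{s→0} s*Y(s) where Y(s) = G(s)/s.
= lim_{s→0} G(s) = G(0) = num(0)/den(0) = 2/14.33 = 0.1396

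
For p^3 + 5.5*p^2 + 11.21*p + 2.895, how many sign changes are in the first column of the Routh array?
Routh array:
p^3: [1, 11.21]; p^2: [5.5, 2.895]; p^1: [10.6836]; p^0: [2.895]
First column: [1, 5.5, 10.6836, 2.895]. Sign changes = 0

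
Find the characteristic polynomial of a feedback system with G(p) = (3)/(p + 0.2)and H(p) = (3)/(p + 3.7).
Characteristic poly = G_den * H_den + G_num * H_num = (p^2 + 3.9*p + 0.74) + (9) = p^2 + 3.9*p + 9.74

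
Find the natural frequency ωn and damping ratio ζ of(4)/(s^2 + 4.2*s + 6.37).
Underdamped: complex pole -2.1 + 1.4j. ωn = |pole| = 2.524, ζ = -Re(pole)/ωn = 0.8321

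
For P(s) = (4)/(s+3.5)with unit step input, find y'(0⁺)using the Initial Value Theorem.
IVT: y'(0⁺) = lim_{s→∞} s²·Y(s) = lim_{s→∞} s·P(s).
deg(num) = 0, deg(den) = 1, relative degree = 1, so s·P(s) → (leading num)/(leading den) = 4/1 = 4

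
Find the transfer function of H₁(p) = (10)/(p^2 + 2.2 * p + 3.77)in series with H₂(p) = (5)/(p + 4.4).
Series: H = H₁ · H₂ = (n₁·n₂)/(d₁·d₂).
Num: n₁·n₂ = 50. Den: d₁·d₂ = p^3 + 6.6*p^2 + 13.45*p + 16.588.
H(p) = (50)/(p^3 + 6.6*p^2 + 13.45*p + 16.588)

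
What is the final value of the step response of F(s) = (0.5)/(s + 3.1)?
FVT: lim_{t→∞} y(t) = lim_{s→0} s*Y(s) where Y(s) = F(s)/s.
= lim_{s→0} F(s) = F(0) = num(0)/den(0) = 0.5/3.1 = 0.1613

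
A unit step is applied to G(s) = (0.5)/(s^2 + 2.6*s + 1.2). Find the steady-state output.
FVT: lim_{t→∞} y(t) = lim_{s→0} s*Y(s) where Y(s) = G(s)/s.
= lim_{s→0} G(s) = G(0) = num(0)/den(0) = 0.5/1.2 = 0.4167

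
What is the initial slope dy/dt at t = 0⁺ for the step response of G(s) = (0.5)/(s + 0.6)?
IVT: y'(0⁺) = lim_{s→∞} s²·Y(s) = lim_{s→∞} s·G(s).
deg(num) = 0, deg(den) = 1, relative degree = 1, so s·G(s) → (leading num)/(leading den) = 0.5/1 = 0.5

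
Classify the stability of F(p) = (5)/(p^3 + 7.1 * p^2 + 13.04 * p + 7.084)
Denominator: p^3 + 7.1*p^2 + 13.04*p + 7.084 = (p + 4.6)(p + 1.1)(p + 1.4). Poles: -1.1, -1.4, -4.6. Stable (all poles in LHP)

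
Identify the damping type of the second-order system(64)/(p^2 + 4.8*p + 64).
Standard form: ωn²/(p²+2ζωn·p+ωn²) gives ωn=8, ζ=0.3.
Underdamped (ζ = 0.3 < 1)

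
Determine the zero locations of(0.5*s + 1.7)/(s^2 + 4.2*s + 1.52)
Set numerator = 0: 0.5*s + 1.7 = 0 → Zeros: -3.4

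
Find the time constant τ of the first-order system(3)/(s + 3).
First-order system: τ = -1/pole. Pole = -3. τ = -1/(-3) = 0.3333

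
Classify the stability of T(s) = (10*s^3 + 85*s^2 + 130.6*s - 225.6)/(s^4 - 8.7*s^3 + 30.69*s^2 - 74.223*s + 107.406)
Denominator: s^4 - 8.7*s^3 + 30.69*s^2 - 74.223*s + 107.406 = (s - 3.9)(s - 3.6)(s^2 - 1.2*s + 7.65). Poles: 0.6 + 2.7j, 0.6 - 2.7j, 3.6, 3.9. Unstable (4 pole(s) in RHP)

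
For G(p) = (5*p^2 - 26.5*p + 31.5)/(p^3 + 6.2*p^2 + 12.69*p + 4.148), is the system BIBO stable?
Denominator: p^3 + 6.2*p^2 + 12.69*p + 4.148 = (p + 0.4)(p^2 + 5.8*p + 10.37). Poles: -0.4, -2.9 + 1.4j, -2.9 - 1.4j. All Re(p)<0: Yes (stable)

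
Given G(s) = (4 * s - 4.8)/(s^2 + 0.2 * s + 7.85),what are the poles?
Set denominator = 0: s^2 + 0.2*s + 7.85 = 0 → Poles: -0.1 + 2.8j, -0.1 - 2.8j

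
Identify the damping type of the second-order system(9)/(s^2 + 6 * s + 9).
Standard form: ωn²/(s²+2ζωn·s+ωn²) gives ωn=3, ζ=1.
Critically damped (ζ = 1)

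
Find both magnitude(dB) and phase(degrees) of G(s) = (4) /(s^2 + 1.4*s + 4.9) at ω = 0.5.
Substitute s = j*0.5: G(j0.5) = 0.841153 - 0.126625j.
|G| = 20*log₁₀(sqrt(Re²+Im²)) = -1.41 dB.
∠G = atan2(Im, Re) = -8.56°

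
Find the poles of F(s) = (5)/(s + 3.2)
Set denominator = 0: s + 3.2 = 0 → Poles: -3.2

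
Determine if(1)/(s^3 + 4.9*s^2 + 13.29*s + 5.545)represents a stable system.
Denominator: s^3 + 4.9*s^2 + 13.29*s + 5.545 = (s + 0.5)(s^2 + 4.4*s + 11.09). Poles: -0.5, -2.2 + 2.5j, -2.2 - 2.5j. All Re(p)<0: Yes (stable)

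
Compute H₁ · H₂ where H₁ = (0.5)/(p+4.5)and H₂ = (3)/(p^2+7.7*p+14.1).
Series: H = H₁ · H₂ = (n₁·n₂)/(d₁·d₂).
Num: n₁·n₂ = 1.5. Den: d₁·d₂ = p^3 + 12.2*p^2 + 48.75*p + 63.45.
H(p) = (1.5)/(p^3 + 12.2*p^2 + 48.75*p + 63.45)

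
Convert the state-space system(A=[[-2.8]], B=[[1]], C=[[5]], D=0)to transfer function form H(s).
H(s) = C(sI - A)⁻¹B + D.
Characteristic polynomial det(sI - A) = s + 2.8.
Numerator from C·adj(sI-A)·B + D·det(sI-A) = 5.
H(s) = (5)/(s + 2.8)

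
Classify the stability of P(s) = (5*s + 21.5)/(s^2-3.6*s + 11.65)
Denominator: s^2 - 3.6*s + 11.65. Poles: 1.8 + 2.9j, 1.8 - 2.9j. Unstable (2 pole(s) in RHP)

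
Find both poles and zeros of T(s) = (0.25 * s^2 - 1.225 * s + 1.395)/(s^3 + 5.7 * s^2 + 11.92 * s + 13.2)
Set denominator = 0: s^3 + 5.7*s^2 + 11.92*s + 13.2 = (s + 3.3)(s^2 + 2.4*s + 4) = 0 → Poles: -1.2 + 1.6j, -1.2 - 1.6j, -3.3
Set numerator = 0: 0.25*s^2 - 1.225*s + 1.395 = 0.25*(s - 1.8)(s - 3.1) = 0 → Zeros: 1.8, 3.1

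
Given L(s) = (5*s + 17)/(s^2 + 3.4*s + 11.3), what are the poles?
Set denominator = 0: s^2 + 3.4*s + 11.3 = 0 → Poles: -1.7 + 2.9j, -1.7 - 2.9j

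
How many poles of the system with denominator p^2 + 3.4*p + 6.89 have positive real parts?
Poles: -1.7 + 2j, -1.7 - 2j. RHP poles (Re>0): 0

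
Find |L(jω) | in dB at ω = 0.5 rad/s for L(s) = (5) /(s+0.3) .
Substitute s = j*0.5: L(j0.5) = 4.41176 - 7.35294j.
|L(j0.5)| = sqrt(Re² + Im²) = 8.575.
20*log₁₀(8.575) = 18.66 dB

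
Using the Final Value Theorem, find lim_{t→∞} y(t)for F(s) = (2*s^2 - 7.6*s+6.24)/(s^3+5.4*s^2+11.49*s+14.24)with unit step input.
FVT: lim_{t→∞} y(t) = lim_{s→0} s*Y(s) where Y(s) = F(s)/s.
= lim_{s→0} F(s) = F(0) = num(0)/den(0) = 6.24/14.24 = 0.4382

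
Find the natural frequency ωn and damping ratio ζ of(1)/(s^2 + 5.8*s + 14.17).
Underdamped: complex pole -2.9 + 2.4j. ωn = |pole| = 3.764, ζ = -Re(pole)/ωn = 0.7704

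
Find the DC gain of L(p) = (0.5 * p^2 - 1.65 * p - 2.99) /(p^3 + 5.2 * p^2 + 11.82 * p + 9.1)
DC gain = L(0) = num(0)/den(0) = -2.99/9.1 = -0.3286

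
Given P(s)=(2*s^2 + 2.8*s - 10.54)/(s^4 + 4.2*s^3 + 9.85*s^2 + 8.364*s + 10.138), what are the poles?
Set denominator = 0: s^4 + 4.2*s^3 + 9.85*s^2 + 8.364*s + 10.138 = (s^2 + 3.8*s + 6.85)(s^2 + 0.4*s + 1.48) = 0 → Poles: -0.2 + 1.2j, -0.2 - 1.2j, -1.9 + 1.8j, -1.9 - 1.8j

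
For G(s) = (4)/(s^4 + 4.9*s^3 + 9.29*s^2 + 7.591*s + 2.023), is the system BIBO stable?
Denominator: s^4 + 4.9*s^3 + 9.29*s^2 + 7.591*s + 2.023 = (s + 0.5)(s + 1.4)(s^2 + 3*s + 2.89). Poles: -0.5, -1.4, -1.5 + 0.8j, -1.5 - 0.8j. All Re(p)<0: Yes (stable)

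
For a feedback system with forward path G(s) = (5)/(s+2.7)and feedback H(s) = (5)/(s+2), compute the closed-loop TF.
Closed-loop T = G/(1+GH).
Numerator: G_num * H_den = 5*s + 10.
Denominator: G_den * H_den + G_num * H_num = (s^2 + 4.7*s + 5.4) + (25) = s^2 + 4.7*s + 30.4.
T(s) = (5*s + 10)/(s^2 + 4.7*s + 30.4)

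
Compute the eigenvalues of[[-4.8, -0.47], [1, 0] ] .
Eigenvalues solve det(λI - A) = 0.
Characteristic polynomial: λ^2 + 4.8*λ + 0.47 = 0.
Factor: (λ + 0.1)(λ + 4.7) = 0.
Roots: -0.1, -4.7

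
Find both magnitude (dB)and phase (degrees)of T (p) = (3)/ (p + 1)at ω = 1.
Substitute p = j*1: T(j1) = 1.5 - 1.5j.
|T| = 20*log₁₀(sqrt(Re²+Im²)) = 6.53 dB.
∠T = atan2(Im, Re) = -45.00°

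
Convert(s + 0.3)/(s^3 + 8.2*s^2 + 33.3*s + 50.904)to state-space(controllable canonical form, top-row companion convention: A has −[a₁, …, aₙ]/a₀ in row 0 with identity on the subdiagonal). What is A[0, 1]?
Reachable canonical form for den = s^3 + 8.2*s^2 + 33.3*s + 50.904: top row of A = -[a₁,a₂,...,aₙ]/a₀, ones on the subdiagonal, zeros elsewhere.
A = [[-8.2, -33.3, -50.904], [1, 0, 0], [0, 1, 0]].
A[0,1] = -33.3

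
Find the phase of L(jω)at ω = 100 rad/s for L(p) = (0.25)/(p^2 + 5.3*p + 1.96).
Substitute p = j*100: L(j100) = -2.49348e-05 - 1.32181e-06j.
∠L(j100) = atan2(Im, Re) = atan2(-1.32181e-06, -2.49348e-05) = -176.97°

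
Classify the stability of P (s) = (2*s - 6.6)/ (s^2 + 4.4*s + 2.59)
Denominator: s^2 + 4.4*s + 2.59 = (s + 0.7)(s + 3.7). Poles: -0.7, -3.7. Stable (all poles in LHP)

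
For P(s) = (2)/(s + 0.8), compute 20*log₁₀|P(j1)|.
Substitute s = j*1: P(j1) = 0.97561 - 1.21951j.
|P(j1)| = sqrt(Re² + Im²) = 1.562.
20*log₁₀(1.562) = 3.87 dB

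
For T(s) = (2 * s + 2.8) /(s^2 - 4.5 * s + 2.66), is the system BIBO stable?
Denominator: s^2 - 4.5*s + 2.66 = (s - 0.7)(s - 3.8). Poles: 0.7, 3.8. All Re(p)<0: No (unstable)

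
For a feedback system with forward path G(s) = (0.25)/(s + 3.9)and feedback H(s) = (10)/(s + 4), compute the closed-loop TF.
Closed-loop T = G/(1+GH).
Numerator: G_num * H_den = 0.25*s + 1.
Denominator: G_den * H_den + G_num * H_num = (s^2 + 7.9*s + 15.6) + (2.5) = s^2 + 7.9*s + 18.1.
T(s) = (0.25*s + 1)/(s^2 + 7.9*s + 18.1)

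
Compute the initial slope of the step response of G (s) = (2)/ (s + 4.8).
IVT: y'(0⁺) = lim_{s→∞} s²·Y(s) = lim_{s→∞} s·G(s).
deg(num) = 0, deg(den) = 1, relative degree = 1, so s·G(s) → (leading num)/(leading den) = 2/1 = 2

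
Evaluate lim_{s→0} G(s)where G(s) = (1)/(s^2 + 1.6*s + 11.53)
DC gain = G(0) = num(0)/den(0) = 1/11.53 = 0.08673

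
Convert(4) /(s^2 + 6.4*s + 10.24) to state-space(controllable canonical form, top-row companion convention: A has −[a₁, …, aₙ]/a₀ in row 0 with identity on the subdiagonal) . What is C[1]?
Reachable canonical form: C = numerator coefficients (right-aligned, zero-padded to length n).
num = 4, C = [[0, 4]].
C[1] = 4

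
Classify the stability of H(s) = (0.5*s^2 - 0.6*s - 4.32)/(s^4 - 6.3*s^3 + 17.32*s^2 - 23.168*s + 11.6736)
Denominator: s^4 - 6.3*s^3 + 17.32*s^2 - 23.168*s + 11.6736 = (s - 1.9)(s - 1.2)(s^2 - 3.2*s + 5.12). Poles: 1.2, 1.6 + 1.6j, 1.6 - 1.6j, 1.9. Unstable (4 pole(s) in RHP)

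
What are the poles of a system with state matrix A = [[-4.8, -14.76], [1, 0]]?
Eigenvalues solve det(λI - A) = 0.
Characteristic polynomial: λ^2 + 4.8*λ + 14.76 = 0.
Roots: -2.4 + 3j, -2.4 - 3j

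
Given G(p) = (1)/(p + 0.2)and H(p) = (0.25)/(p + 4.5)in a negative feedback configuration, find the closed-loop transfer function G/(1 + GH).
Closed-loop T = G/(1+GH).
Numerator: G_num * H_den = p + 4.5.
Denominator: G_den * H_den + G_num * H_num = (p^2 + 4.7*p + 0.9) + (0.25) = p^2 + 4.7*p + 1.15.
T(p) = (p + 4.5)/(p^2 + 4.7*p + 1.15)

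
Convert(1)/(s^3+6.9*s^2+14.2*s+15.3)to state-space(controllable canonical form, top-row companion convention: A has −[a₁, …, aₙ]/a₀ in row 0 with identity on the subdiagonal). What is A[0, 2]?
Reachable canonical form for den = s^3 + 6.9*s^2 + 14.2*s + 15.3: top row of A = -[a₁,a₂,...,aₙ]/a₀, ones on the subdiagonal, zeros elsewhere.
A = [[-6.9, -14.2, -15.3], [1, 0, 0], [0, 1, 0]].
A[0,2] = -15.3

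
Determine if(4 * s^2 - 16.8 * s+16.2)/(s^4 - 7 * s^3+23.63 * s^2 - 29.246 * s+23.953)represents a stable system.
Denominator: s^4 - 7*s^3 + 23.63*s^2 - 29.246*s + 23.953 = (s^2 - 1.4*s + 1.7)(s^2 - 5.6*s + 14.09). Poles: 0.7 + 1.1j, 0.7 - 1.1j, 2.8 + 2.5j, 2.8 - 2.5j. All Re(p)<0: No (unstable)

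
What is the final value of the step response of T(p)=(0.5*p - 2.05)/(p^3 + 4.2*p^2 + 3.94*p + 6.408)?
FVT: lim_{t→∞} y(t) = lim_{p→0} p*Y(p) where Y(p) = T(p)/p.
= lim_{p→0} T(p) = T(0) = num(0)/den(0) = -2.05/6.408 = -0.3199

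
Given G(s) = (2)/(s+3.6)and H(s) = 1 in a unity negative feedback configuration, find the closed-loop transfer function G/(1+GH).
Closed-loop T = G/(1+GH).
Numerator: G_num * H_den = 2.
Denominator: G_den * H_den + G_num * H_num = (s + 3.6) + (2) = s + 5.6.
T(s) = (2)/(s + 5.6)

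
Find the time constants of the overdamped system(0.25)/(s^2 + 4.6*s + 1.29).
Overdamped: real poles at -4.3, -0.3. τ = -1/pole → τ₁ = 0.2326, τ₂ = 3.333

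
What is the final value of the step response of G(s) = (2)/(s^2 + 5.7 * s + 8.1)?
FVT: lim_{t→∞} y(t) = lim_{s→0} s*Y(s) where Y(s) = G(s)/s.
= lim_{s→0} G(s) = G(0) = num(0)/den(0) = 2/8.1 = 0.2469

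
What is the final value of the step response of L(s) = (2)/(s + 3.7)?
FVT: lim_{t→∞} y(t) = lim_{s→0} s*Y(s) where Y(s) = L(s)/s.
= lim_{s→0} L(s) = L(0) = num(0)/den(0) = 2/3.7 = 0.5405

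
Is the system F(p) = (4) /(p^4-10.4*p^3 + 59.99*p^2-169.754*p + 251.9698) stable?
Denominator: p^4 - 10.4*p^3 + 59.99*p^2 - 169.754*p + 251.9698 = (p^2 - 5*p + 12.01)(p^2 - 5.4*p + 20.98). Poles: 2.5 + 2.4j, 2.5 - 2.4j, 2.7 + 3.7j, 2.7 - 3.7j. All Re(p)<0: No (unstable)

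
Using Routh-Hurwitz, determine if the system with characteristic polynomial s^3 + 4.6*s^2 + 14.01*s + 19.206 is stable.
Routh array:
s^3: [1, 14.01]; s^2: [4.6, 19.206]; s^1: [9.83478]; s^0: [19.206]
First column: [1, 4.6, 9.83478, 19.206]. Sign changes = 0.
Yes, stable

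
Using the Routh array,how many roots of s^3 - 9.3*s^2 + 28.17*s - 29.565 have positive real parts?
Routh array:
s^3: [1, 28.17]; s^2: [-9.3, -29.565]; s^1: [24.991]; s^0: [-29.565]
First column: [1, -9.3, 24.991, -29.565]. Sign changes = RHP roots = 3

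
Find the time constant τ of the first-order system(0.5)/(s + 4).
First-order system: τ = -1/pole. Pole = -4. τ = -1/(-4) = 0.25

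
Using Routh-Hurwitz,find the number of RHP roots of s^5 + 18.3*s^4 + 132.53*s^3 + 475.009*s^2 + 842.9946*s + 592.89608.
Routh array:
s^5: [1, 132.53, 842.9946]; s^4: [18.3, 475.009, 592.89608]; s^3: [106.573, 810.596]; s^2: [335.819, 592.89608]; s^1: [622.439]; s^0: [592.89608]
First column: [1, 18.3, 106.573, 335.819, 622.439, 592.89608]. Sign changes = RHP roots = 0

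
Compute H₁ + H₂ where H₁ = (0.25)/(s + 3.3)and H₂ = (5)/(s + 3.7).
Parallel: H = H₁ + H₂ = (n₁·d₂ + n₂·d₁)/(d₁·d₂).
n₁·d₂ = 0.25*s + 0.925. n₂·d₁ = 5*s + 16.5. Sum = 5.25*s + 17.425. d₁·d₂ = s^2 + 7*s + 12.21.
H(s) = (5.25*s + 17.425)/(s^2 + 7*s + 12.21)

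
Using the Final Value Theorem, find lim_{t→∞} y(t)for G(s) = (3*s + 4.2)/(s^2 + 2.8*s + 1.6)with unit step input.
FVT: lim_{t→∞} y(t) = lim_{s→0} s*Y(s) where Y(s) = G(s)/s.
= lim_{s→0} G(s) = G(0) = num(0)/den(0) = 4.2/1.6 = 2.625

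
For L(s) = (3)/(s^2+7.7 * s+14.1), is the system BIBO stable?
Denominator: s^2 + 7.7*s + 14.1 = (s + 4.7)(s + 3). Poles: -3, -4.7. All Re(p)<0: Yes (stable)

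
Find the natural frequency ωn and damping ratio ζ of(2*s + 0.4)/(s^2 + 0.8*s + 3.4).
Underdamped: complex pole -0.4 + 1.8j. ωn = |pole| = 1.844, ζ = -Re(pole)/ωn = 0.2169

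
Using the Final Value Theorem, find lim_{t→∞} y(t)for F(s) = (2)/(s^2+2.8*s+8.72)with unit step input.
FVT: lim_{t→∞} y(t) = lim_{s→0} s*Y(s) where Y(s) = F(s)/s.
= lim_{s→0} F(s) = F(0) = num(0)/den(0) = 2/8.72 = 0.2294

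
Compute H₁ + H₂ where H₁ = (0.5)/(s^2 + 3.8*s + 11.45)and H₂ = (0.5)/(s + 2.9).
Parallel: H = H₁ + H₂ = (n₁·d₂ + n₂·d₁)/(d₁·d₂).
n₁·d₂ = 0.5*s + 1.45. n₂·d₁ = 0.5*s^2 + 1.9*s + 5.725. Sum = 0.5*s^2 + 2.4*s + 7.175. d₁·d₂ = s^3 + 6.7*s^2 + 22.47*s + 33.205.
H(s) = (0.5*s^2 + 2.4*s + 7.175)/(s^3 + 6.7*s^2 + 22.47*s + 33.205)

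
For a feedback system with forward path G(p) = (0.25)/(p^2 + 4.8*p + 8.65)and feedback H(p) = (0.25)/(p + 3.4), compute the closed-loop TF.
Closed-loop T = G/(1+GH).
Numerator: G_num * H_den = 0.25*p + 0.85.
Denominator: G_den * H_den + G_num * H_num = (p^3 + 8.2*p^2 + 24.97*p + 29.41) + (0.0625) = p^3 + 8.2*p^2 + 24.97*p + 29.4725.
T(p) = (0.25*p + 0.85)/(p^3 + 8.2*p^2 + 24.97*p + 29.4725)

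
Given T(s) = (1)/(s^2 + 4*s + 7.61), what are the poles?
Set denominator = 0: s^2 + 4*s + 7.61 = 0 → Poles: -2 + 1.9j, -2 - 1.9j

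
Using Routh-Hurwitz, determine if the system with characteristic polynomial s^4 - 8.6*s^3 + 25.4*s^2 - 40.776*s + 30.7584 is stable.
Routh array:
s^4: [1, 25.4, 30.7584]; s^3: [-8.6, -40.776]; s^2: [20.6586, 30.7584]; s^1: [-27.9715]; s^0: [30.7584]
First column: [1, -8.6, 20.6586, -27.9715, 30.7584]. Sign changes = 4.
No, unstable (4 RHP root(s))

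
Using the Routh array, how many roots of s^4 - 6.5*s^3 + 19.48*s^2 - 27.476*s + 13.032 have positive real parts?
Routh array:
s^4: [1, 19.48, 13.032]; s^3: [-6.5, -27.476]; s^2: [15.2529, 13.032]; s^1: [-21.9224]; s^0: [13.032]
First column: [1, -6.5, 15.2529, -21.9224, 13.032]. Sign changes = RHP roots = 4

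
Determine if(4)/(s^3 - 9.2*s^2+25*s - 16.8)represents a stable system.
Denominator: s^3 - 9.2*s^2 + 25*s - 16.8 = (s - 1)(s - 4)(s - 4.2). Poles: 1, 4, 4.2. All Re(p)<0: No (unstable)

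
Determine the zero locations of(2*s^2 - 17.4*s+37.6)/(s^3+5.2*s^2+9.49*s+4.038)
Set numerator = 0: 2*s^2 - 17.4*s + 37.6 = 2*(s - 4)(s - 4.7) = 0 → Zeros: 4, 4.7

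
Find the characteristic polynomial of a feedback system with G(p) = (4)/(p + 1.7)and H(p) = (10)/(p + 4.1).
Characteristic poly = G_den * H_den + G_num * H_num = (p^2 + 5.8*p + 6.97) + (40) = p^2 + 5.8*p + 46.97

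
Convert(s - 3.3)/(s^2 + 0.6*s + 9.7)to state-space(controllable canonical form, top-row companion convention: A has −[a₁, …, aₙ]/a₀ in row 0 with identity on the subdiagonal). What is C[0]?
Reachable canonical form: C = numerator coefficients (right-aligned, zero-padded to length n).
num = s - 3.3, C = [[1, -3.3]].
C[0] = 1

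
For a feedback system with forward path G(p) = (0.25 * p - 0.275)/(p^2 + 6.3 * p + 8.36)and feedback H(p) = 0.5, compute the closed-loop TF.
Closed-loop T = G/(1+GH).
Numerator: G_num * H_den = 0.25*p - 0.275.
Denominator: G_den * H_den + G_num * H_num = (p^2 + 6.3*p + 8.36) + (0.125*p - 0.1375) = p^2 + 6.425*p + 8.2225.
T(p) = (0.25*p - 0.275)/(p^2 + 6.425*p + 8.2225)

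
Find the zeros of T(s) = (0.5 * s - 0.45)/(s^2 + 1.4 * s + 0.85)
Set numerator = 0: 0.5*s - 0.45 = 0 → Zeros: 0.9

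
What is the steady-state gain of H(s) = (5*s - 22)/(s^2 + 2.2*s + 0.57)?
DC gain = H(0) = num(0)/den(0) = -22/0.57 = -38.6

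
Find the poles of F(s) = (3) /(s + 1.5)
Set denominator = 0: s + 1.5 = 0 → Poles: -1.5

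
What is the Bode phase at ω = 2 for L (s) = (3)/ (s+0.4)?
Substitute s = j*2: L(j2) = 0.288462 - 1.44231j.
∠L(j2) = atan2(Im, Re) = atan2(-1.44231, 0.288462) = -78.69°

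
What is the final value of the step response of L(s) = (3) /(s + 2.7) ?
FVT: lim_{t→∞} y(t) = lim_{s→0} s*Y(s) where Y(s) = L(s)/s.
= lim_{s→0} L(s) = L(0) = num(0)/den(0) = 3/2.7 = 1.111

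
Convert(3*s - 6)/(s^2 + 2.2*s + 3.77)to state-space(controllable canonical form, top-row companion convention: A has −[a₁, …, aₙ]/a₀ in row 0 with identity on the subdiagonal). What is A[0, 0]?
Reachable canonical form for den = s^2 + 2.2*s + 3.77: top row of A = -[a₁,a₂,...,aₙ]/a₀, ones on the subdiagonal, zeros elsewhere.
A = [[-2.2, -3.77], [1, 0]].
A[0,0] = -2.2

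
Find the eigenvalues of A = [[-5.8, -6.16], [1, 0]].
Eigenvalues solve det(λI - A) = 0.
Characteristic polynomial: λ^2 + 5.8*λ + 6.16 = 0.
Factor: (λ + 1.4)(λ + 4.4) = 0.
Roots: -1.4, -4.4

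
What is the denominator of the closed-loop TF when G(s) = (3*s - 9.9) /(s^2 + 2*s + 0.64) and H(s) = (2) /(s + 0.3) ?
Characteristic poly = G_den * H_den + G_num * H_num = (s^3 + 2.3*s^2 + 1.24*s + 0.192) + (6*s - 19.8) = s^3 + 2.3*s^2 + 7.24*s - 19.608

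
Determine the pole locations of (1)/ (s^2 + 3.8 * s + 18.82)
Set denominator = 0: s^2 + 3.8*s + 18.82 = 0 → Poles: -1.9 + 3.9j, -1.9 - 3.9j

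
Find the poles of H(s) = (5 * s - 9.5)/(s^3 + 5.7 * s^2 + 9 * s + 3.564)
Set denominator = 0: s^3 + 5.7*s^2 + 9*s + 3.564 = (s + 3.3)(s + 1.8)(s + 0.6) = 0 → Poles: -0.6, -1.8, -3.3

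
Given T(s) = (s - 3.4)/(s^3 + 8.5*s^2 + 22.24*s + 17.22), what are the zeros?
Set numerator = 0: s - 3.4 = 0 → Zeros: 3.4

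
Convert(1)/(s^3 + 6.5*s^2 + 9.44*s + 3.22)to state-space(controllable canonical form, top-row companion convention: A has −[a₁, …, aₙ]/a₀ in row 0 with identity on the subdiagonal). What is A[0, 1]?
Reachable canonical form for den = s^3 + 6.5*s^2 + 9.44*s + 3.22: top row of A = -[a₁,a₂,...,aₙ]/a₀, ones on the subdiagonal, zeros elsewhere.
A = [[-6.5, -9.44, -3.22], [1, 0, 0], [0, 1, 0]].
A[0,1] = -9.44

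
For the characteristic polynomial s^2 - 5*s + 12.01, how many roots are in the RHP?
Poles: 2.5 + 2.4j, 2.5 - 2.4j. RHP poles (Re>0): 2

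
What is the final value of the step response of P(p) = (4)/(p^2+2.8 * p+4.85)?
FVT: lim_{t→∞} y(t) = lim_{p→0} p*Y(p) where Y(p) = P(p)/p.
= lim_{p→0} P(p) = P(0) = num(0)/den(0) = 4/4.85 = 0.8247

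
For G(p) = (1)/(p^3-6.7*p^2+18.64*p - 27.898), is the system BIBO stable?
Denominator: p^3 - 6.7*p^2 + 18.64*p - 27.898 = (p - 3.7)(p^2 - 3*p + 7.54). Poles: 1.5 + 2.3j, 1.5 - 2.3j, 3.7. All Re(p)<0: No (unstable)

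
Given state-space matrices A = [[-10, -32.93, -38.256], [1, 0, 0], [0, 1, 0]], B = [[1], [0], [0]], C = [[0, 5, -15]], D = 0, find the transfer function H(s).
H(s) = C(sI - A)⁻¹B + D.
Characteristic polynomial det(sI - A) = s^3 + 10*s^2 + 32.93*s + 38.256.
Numerator from C·adj(sI-A)·B + D·det(sI-A) = 5*s - 15.
H(s) = (5*s - 15)/(s^3 + 10*s^2 + 32.93*s + 38.256)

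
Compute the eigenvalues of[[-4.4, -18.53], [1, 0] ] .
Eigenvalues solve det(λI - A) = 0.
Characteristic polynomial: λ^2 + 4.4*λ + 18.53 = 0.
Roots: -2.2 + 3.7j, -2.2 - 3.7j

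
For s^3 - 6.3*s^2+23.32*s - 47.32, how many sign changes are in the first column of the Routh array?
Routh array:
s^3: [1, 23.32]; s^2: [-6.3, -47.32]; s^1: [15.8089]; s^0: [-47.32]
First column: [1, -6.3, 15.8089, -47.32]. Sign changes = 3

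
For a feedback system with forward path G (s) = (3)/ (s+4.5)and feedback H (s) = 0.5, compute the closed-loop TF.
Closed-loop T = G/(1+GH).
Numerator: G_num * H_den = 3.
Denominator: G_den * H_den + G_num * H_num = (s + 4.5) + (1.5) = s + 6.
T(s) = (3)/(s + 6)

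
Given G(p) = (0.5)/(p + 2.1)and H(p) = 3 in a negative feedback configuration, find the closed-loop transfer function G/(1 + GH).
Closed-loop T = G/(1+GH).
Numerator: G_num * H_den = 0.5.
Denominator: G_den * H_den + G_num * H_num = (p + 2.1) + (1.5) = p + 3.6.
T(p) = (0.5)/(p + 3.6)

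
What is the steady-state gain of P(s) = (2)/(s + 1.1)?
DC gain = P(0) = num(0)/den(0) = 2/1.1 = 1.818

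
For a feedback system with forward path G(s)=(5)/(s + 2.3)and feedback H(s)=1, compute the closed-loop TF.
Closed-loop T = G/(1+GH).
Numerator: G_num * H_den = 5.
Denominator: G_den * H_den + G_num * H_num = (s + 2.3) + (5) = s + 7.3.
T(s) = (5)/(s + 7.3)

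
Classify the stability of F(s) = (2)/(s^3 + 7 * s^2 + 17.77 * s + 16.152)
Denominator: s^3 + 7*s^2 + 17.77*s + 16.152 = (s + 2.4)(s^2 + 4.6*s + 6.73). Poles: -2.3 + 1.2j, -2.3 - 1.2j, -2.4. Stable (all poles in LHP)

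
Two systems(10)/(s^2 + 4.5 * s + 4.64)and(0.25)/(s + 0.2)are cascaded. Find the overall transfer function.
Series: H = H₁ · H₂ = (n₁·n₂)/(d₁·d₂).
Num: n₁·n₂ = 2.5. Den: d₁·d₂ = s^3 + 4.7*s^2 + 5.54*s + 0.928.
H(s) = (2.5)/(s^3 + 4.7*s^2 + 5.54*s + 0.928)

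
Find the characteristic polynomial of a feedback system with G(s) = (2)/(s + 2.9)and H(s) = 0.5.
Characteristic poly = G_den * H_den + G_num * H_num = (s + 2.9) + (1) = s + 3.9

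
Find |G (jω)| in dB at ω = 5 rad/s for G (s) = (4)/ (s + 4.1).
Substitute s = j*5: G(j5) = 0.392251 - 0.478354j.
|G(j5)| = sqrt(Re² + Im²) = 0.6186.
20*log₁₀(0.6186) = -4.17 dB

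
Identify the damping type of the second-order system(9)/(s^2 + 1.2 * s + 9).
Standard form: ωn²/(s²+2ζωn·s+ωn²) gives ωn=3, ζ=0.2.
Underdamped (ζ = 0.2 < 1)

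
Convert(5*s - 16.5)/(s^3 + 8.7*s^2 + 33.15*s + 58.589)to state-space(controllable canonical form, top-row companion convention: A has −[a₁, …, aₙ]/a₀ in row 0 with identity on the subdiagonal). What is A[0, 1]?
Reachable canonical form for den = s^3 + 8.7*s^2 + 33.15*s + 58.589: top row of A = -[a₁,a₂,...,aₙ]/a₀, ones on the subdiagonal, zeros elsewhere.
A = [[-8.7, -33.15, -58.589], [1, 0, 0], [0, 1, 0]].
A[0,1] = -33.15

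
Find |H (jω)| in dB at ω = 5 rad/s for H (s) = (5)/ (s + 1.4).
Substitute s = j*5: H(j5) = 0.259644 - 0.9273j.
|H(j5)| = sqrt(Re² + Im²) = 0.963.
20*log₁₀(0.963) = -0.33 dB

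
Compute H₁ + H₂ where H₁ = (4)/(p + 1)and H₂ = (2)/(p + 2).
Parallel: H = H₁ + H₂ = (n₁·d₂ + n₂·d₁)/(d₁·d₂).
n₁·d₂ = 4*p + 8. n₂·d₁ = 2*p + 2. Sum = 6*p + 10. d₁·d₂ = p^2 + 3*p + 2.
H(p) = (6*p + 10)/(p^2 + 3*p + 2)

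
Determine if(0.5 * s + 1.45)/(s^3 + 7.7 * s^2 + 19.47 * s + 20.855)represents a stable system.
Denominator: s^3 + 7.7*s^2 + 19.47*s + 20.855 = (s + 4.3)(s^2 + 3.4*s + 4.85). Poles: -1.7 + 1.4j, -1.7 - 1.4j, -4.3. All Re(p)<0: Yes (stable)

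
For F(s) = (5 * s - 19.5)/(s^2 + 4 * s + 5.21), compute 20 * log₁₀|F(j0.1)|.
Substitute s = j*0.1: F(j0.1) = -3.72059 + 0.382353j.
|F(j0.1)| = sqrt(Re² + Im²) = 3.74.
20*log₁₀(3.74) = 11.46 dB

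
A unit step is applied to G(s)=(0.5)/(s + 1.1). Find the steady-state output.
FVT: lim_{t→∞} y(t) = lim_{s→0} s*Y(s) where Y(s) = G(s)/s.
= lim_{s→0} G(s) = G(0) = num(0)/den(0) = 0.5/1.1 = 0.4545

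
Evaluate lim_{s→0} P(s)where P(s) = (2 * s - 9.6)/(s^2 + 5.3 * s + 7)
DC gain = P(0) = num(0)/den(0) = -9.6/7 = -1.371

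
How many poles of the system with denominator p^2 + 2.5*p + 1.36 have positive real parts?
p^2 + 2.5*p + 1.36 = (p + 0.8)(p + 1.7). Poles: -0.8, -1.7. RHP poles (Re>0): 0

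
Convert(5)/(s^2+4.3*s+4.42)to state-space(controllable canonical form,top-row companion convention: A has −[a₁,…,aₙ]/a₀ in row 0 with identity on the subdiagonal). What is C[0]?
Reachable canonical form: C = numerator coefficients (right-aligned, zero-padded to length n).
num = 5, C = [[0, 5]].
C[0] = 0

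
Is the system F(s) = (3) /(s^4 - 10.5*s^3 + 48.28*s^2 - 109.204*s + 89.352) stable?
Denominator: s^4 - 10.5*s^3 + 48.28*s^2 - 109.204*s + 89.352 = (s - 3.6)(s - 1.7)(s^2 - 5.2*s + 14.6). Poles: 1.7, 2.6 + 2.8j, 2.6 - 2.8j, 3.6. All Re(p)<0: No (unstable)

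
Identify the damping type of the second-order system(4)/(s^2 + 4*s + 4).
Standard form: ωn²/(s²+2ζωn·s+ωn²) gives ωn=2, ζ=1.
Critically damped (ζ = 1)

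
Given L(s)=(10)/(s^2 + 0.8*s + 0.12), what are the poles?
Set denominator = 0: s^2 + 0.8*s + 0.12 = (s + 0.6)(s + 0.2) = 0 → Poles: -0.2, -0.6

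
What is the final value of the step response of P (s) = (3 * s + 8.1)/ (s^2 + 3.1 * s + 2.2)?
FVT: lim_{t→∞} y(t) = lim_{s→0} s*Y(s) where Y(s) = P(s)/s.
= lim_{s→0} P(s) = P(0) = num(0)/den(0) = 8.1/2.2 = 3.682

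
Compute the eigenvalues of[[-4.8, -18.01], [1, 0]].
Eigenvalues solve det(λI - A) = 0.
Characteristic polynomial: λ^2 + 4.8*λ + 18.01 = 0.
Roots: -2.4 + 3.5j, -2.4 - 3.5j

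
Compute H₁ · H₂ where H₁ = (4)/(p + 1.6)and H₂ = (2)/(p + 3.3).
Series: H = H₁ · H₂ = (n₁·n₂)/(d₁·d₂).
Num: n₁·n₂ = 8. Den: d₁·d₂ = p^2 + 4.9*p + 5.28.
H(p) = (8)/(p^2 + 4.9*p + 5.28)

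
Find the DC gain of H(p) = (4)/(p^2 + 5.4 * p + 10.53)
DC gain = H(0) = num(0)/den(0) = 4/10.53 = 0.3799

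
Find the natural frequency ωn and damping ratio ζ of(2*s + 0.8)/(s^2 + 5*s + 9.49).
Underdamped: complex pole -2.5 + 1.8j. ωn = |pole| = 3.081, ζ = -Re(pole)/ωn = 0.8115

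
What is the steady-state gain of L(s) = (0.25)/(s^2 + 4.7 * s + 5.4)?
DC gain = L(0) = num(0)/den(0) = 0.25/5.4 = 0.0463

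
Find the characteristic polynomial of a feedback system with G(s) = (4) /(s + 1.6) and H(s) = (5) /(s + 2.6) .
Characteristic poly = G_den * H_den + G_num * H_num = (s^2 + 4.2*s + 4.16) + (20) = s^2 + 4.2*s + 24.16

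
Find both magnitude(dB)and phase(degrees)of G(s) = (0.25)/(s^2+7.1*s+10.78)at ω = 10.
Substitute s = j*10: G(j10) = -0.00171561 - 0.00136526j.
|G| = 20*log₁₀(sqrt(Re²+Im²)) = -53.18 dB.
∠G = atan2(Im, Re) = -141.49°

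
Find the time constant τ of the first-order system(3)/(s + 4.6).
First-order system: τ = -1/pole. Pole = -4.6. τ = -1/(-4.6) = 0.2174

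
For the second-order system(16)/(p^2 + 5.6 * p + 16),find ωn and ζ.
Standard form: ωn²/(p²+2ζωn·p+ωn²).
const=16=ωn² → ωn=4, p coeff=5.6=2ζωn → ζ=0.7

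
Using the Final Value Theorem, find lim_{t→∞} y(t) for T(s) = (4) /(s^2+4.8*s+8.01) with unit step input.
FVT: lim_{t→∞} y(t) = lim_{s→0} s*Y(s) where Y(s) = T(s)/s.
= lim_{s→0} T(s) = T(0) = num(0)/den(0) = 4/8.01 = 0.4994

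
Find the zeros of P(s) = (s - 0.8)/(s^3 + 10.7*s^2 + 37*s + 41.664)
Set numerator = 0: s - 0.8 = 0 → Zeros: 0.8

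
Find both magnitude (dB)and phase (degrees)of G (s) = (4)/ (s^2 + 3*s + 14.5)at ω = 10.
Substitute s = j*10: G(j10) = -0.0416552 - 0.0146159j.
|G| = 20*log₁₀(sqrt(Re²+Im²)) = -27.10 dB.
∠G = atan2(Im, Re) = -160.67°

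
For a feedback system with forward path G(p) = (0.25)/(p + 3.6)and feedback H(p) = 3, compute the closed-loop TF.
Closed-loop T = G/(1+GH).
Numerator: G_num * H_den = 0.25.
Denominator: G_den * H_den + G_num * H_num = (p + 3.6) + (0.75) = p + 4.35.
T(p) = (0.25)/(p + 4.35)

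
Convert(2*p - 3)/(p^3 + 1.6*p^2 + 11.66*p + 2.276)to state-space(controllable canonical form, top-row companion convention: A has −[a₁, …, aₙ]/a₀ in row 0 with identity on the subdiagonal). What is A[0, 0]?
Reachable canonical form for den = p^3 + 1.6*p^2 + 11.66*p + 2.276: top row of A = -[a₁,a₂,...,aₙ]/a₀, ones on the subdiagonal, zeros elsewhere.
A = [[-1.6, -11.66, -2.276], [1, 0, 0], [0, 1, 0]].
A[0,0] = -1.6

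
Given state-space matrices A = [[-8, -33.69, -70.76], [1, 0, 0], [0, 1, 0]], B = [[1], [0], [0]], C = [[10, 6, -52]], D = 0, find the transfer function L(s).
L(s) = C(sI - A)⁻¹B + D.
Characteristic polynomial det(sI - A) = s^3 + 8*s^2 + 33.69*s + 70.76.
Numerator from C·adj(sI-A)·B + D·det(sI-A) = 10*s^2 + 6*s - 52.
L(s) = (10*s^2 + 6*s - 52)/(s^3 + 8*s^2 + 33.69*s + 70.76)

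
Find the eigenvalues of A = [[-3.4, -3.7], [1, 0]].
Eigenvalues solve det(λI - A) = 0.
Characteristic polynomial: λ^2 + 3.4*λ + 3.7 = 0.
Roots: -1.7 + 0.9j, -1.7 - 0.9j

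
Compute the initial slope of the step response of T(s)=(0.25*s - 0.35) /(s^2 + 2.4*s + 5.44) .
IVT: y'(0⁺) = lim_{s→∞} s²·Y(s) = lim_{s→∞} s·T(s).
deg(num) = 1, deg(den) = 2, relative degree = 1, so s·T(s) → (leading num)/(leading den) = 0.25/1 = 0.25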